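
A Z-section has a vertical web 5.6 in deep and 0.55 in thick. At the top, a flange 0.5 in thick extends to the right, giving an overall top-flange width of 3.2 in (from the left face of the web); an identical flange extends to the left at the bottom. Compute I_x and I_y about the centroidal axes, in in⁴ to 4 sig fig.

I_x ≈ 25.34 in⁴, I_y ≈ 8.412 in⁴

Split into non-overlapping primitives; take the origin at the lower-left of the bounding box.
Web: 0.55 × 5.6, A = 3.08 in², y = 2.8 in, Ī = 8.04907 in⁴.
Top flange (beyond web): 2.65 × 0.5, A = 1.325 in², y = 5.35 in, Ī = 0.0276042 in⁴.
Bottom flange (beyond web): 2.65 × 0.5, A = 1.325 in², y = 0.25 in, Ī = 0.0276042 in⁴.
Centroid: ȳ = ΣA·y / ΣA = 2.8 in.
Transfer each piece to the centroidal x-axis using Ī + A·d² with d = y − 2.8:
  web: d = 0 in → contributes +8.04907 in⁴
  top flange (beyond web): d = 2.55 in → contributes +8.64342 in⁴
  bottom flange (beyond web): d = -2.55 in → contributes +8.64342 in⁴
Total I = 25.3359 in⁴.
For the y-axis: x̄ = 2.925 in.
Repeating about the centroidal y-axis gives I_y = 8.41244 in⁴.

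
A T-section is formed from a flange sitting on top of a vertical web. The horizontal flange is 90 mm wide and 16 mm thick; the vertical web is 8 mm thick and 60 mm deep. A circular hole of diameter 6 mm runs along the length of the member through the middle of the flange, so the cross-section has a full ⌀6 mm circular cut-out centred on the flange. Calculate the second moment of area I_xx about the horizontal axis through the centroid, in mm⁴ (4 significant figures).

Decompose the section into non-overlapping parts with the origin at the bottom-left of its bounding rectangle.
Flange: 90 × 16, A = 1 440 mm², y = 68 mm, Ī = 30 720 mm⁴.
Web: 8 × 60, A = 480 mm², y = 30 mm, Ī = 144 000 mm⁴.
Hole (subtracted): ⌀6, A = 28.2743 mm², y = 68 mm, Ī = 63.6173 mm⁴.
Centroid: ȳ = ΣA·y / ΣA = 58.358 mm.
Transfer each piece to the horizontal axis through the centroid using Ī + A·d² with d = y − 58.358:
  flange: d = 9.64199 mm → contributes +164 594 mm⁴
  web: d = -28.358 mm → contributes +530 005 mm⁴
  hole: d = 9.64199 mm → contributes −2692.22 mm⁴
Total I = 691 906 mm⁴.

I_xx ≈ 6.919 × 10⁵ mm⁴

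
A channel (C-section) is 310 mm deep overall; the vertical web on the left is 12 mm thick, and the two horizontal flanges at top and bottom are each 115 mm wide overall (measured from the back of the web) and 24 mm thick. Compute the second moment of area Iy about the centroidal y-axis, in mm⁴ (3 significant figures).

Split into non-overlapping primitives; take the origin at the lower-left of the bounding box.
Web: 12 × 310, A = 3 720 mm², x = 6 mm, Ī = 44 640 mm⁴.
Top flange (beyond web): 103 × 24, A = 2 472 mm², x = 63.5 mm, Ī = 2 185 454 mm⁴.
Bottom flange (beyond web): 103 × 24, A = 2 472 mm², x = 63.5 mm, Ī = 2 185 454 mm⁴.
Centroid: x̄ = ΣA·x / ΣA = 38.812 mm.
Transfer each piece to the centroidal y-axis using Ī + A·d² with d = x − 38.812:
  web: d = -32.812 mm → contributes +4 049 604 mm⁴
  top flange (beyond web): d = 24.688 mm → contributes +3 692 176 mm⁴
  bottom flange (beyond web): d = 24.688 mm → contributes +3 692 176 mm⁴
Total I = 11 433 957 mm⁴.

Iy ≈ 1.14 × 10⁷ mm⁴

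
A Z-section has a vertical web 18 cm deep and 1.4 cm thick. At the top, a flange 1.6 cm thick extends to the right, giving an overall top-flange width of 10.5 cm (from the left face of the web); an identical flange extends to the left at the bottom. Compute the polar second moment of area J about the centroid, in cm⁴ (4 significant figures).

Decompose the section into non-overlapping parts with the origin at the bottom-left of its bounding rectangle.
Web: 1.4 × 18, A = 25.2 cm², y = 9 cm, Ī = 680.4 cm⁴.
Top flange (beyond web): 9.1 × 1.6, A = 14.56 cm², y = 17.2 cm, Ī = 3.10613 cm⁴.
Bottom flange (beyond web): 9.1 × 1.6, A = 14.56 cm², y = 0.8 cm, Ī = 3.10613 cm⁴.
Centroid: ȳ = ΣA·y / ΣA = 9 cm.
Transfer each piece to the centroidal x-axis using Ī + A·d² with d = y − 9:
  web: d = 0 cm → contributes +680.4 cm⁴
  top flange (beyond web): d = 8.2 cm → contributes +982.121 cm⁴
  bottom flange (beyond web): d = -8.2 cm → contributes +982.121 cm⁴
Total I = 2644.64 cm⁴.
For the y-axis: x̄ = 9.8 cm.
Repeating about the centroidal y-axis gives I_y = 1007.69 cm⁴.
Polar second moment: J = I_x + I_y = 3652.33 cm⁴.

J ≈ 3652 cm⁴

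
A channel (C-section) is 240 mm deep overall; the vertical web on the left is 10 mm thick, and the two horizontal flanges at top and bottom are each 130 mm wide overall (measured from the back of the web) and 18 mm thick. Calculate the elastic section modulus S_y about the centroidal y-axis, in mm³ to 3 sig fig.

S_y ≈ 1.41 × 10⁵ mm³

Treat the section as a set of non-overlapping primitives; coordinates are from the bounding-box lower-left.
Web: 10 × 240, A = 2 400 mm², x = 5 mm, Ī = 20 000 mm⁴.
Top flange (beyond web): 120 × 18, A = 2 160 mm², x = 70 mm, Ī = 2 592 000 mm⁴.
Bottom flange (beyond web): 120 × 18, A = 2 160 mm², x = 70 mm, Ī = 2 592 000 mm⁴.
Centroid: x̄ = ΣA·x / ΣA = 46.786 mm.
Transfer each piece to the centroidal y-axis using Ī + A·d² with d = x − 46.786:
  web: d = -41.786 mm → contributes +4 210 510 mm⁴
  top flange (beyond web): d = 23.214 mm → contributes +3 756 031 mm⁴
  bottom flange (beyond web): d = 23.214 mm → contributes +3 756 031 mm⁴
Total I = 11 722 571 mm⁴.
Extreme fibre distance c = 83.214 mm; S = I/c = 140 872 mm³.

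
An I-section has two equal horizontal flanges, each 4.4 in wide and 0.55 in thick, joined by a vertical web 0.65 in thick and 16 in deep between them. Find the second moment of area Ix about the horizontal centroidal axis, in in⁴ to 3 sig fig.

Ix ≈ 553 in⁴

Decompose the section into non-overlapping parts with the origin at the bottom-left of its bounding rectangle.
Bottom flange: 4.4 × 0.55, A = 2.42 in², y = 0.275 in, Ī = 0.061004 in⁴.
Web: 0.65 × 16, A = 10.4 in², y = 8.55 in, Ī = 221.87 in⁴.
Top flange: 4.4 × 0.55, A = 2.42 in², y = 16.825 in, Ī = 0.061004 in⁴.
By symmetry the centroid is at mid-height, ȳ = 8.55 in.
Transfer each piece to the horizontal centroidal axis using Ī + A·d² with d = y − 8.55:
  bottom flange: d = -8.275 in → contributes +165.77 in⁴
  web: d = 0 in → contributes +221.87 in⁴
  top flange: d = 8.275 in → contributes +165.77 in⁴
Total I = 553.41 in⁴.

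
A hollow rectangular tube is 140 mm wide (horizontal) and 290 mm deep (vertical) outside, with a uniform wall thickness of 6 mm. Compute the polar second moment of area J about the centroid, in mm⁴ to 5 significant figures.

Break the section into simple shapes (no overlaps), measuring from the bottom-left corner of the bounding box.
Outer rectangle: 140 × 290, A = 40 600 mm², y = 145 mm, Ī = 284 538 333 mm⁴.
Inner void (subtracted): 128 × 278, A = 35 584 mm², y = 145 mm, Ī = 229 172 821 mm⁴.
By symmetry the centroid is at mid-height, ȳ = 145 mm.
All pieces are centred on the centroidal x-axis, so I = ΣĪ (holes subtracted) = 55 365 512 mm⁴.
Repeating about the centroidal y-axis gives I_y = 17 729 312 mm⁴.
Polar second moment: J = I_x + I_y = 73 094 824 mm⁴.

J ≈ 7.3095 × 10⁷ mm⁴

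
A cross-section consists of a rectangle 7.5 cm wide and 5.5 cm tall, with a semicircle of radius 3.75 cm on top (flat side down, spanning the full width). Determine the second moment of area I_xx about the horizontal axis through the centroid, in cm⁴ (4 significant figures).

I_xx ≈ 396.8 cm⁴

Break the section into simple shapes (no overlaps), measuring from the bottom-left corner of the bounding box.
Rectangular body: 7.5 × 5.5, A = 41.25 cm², y = 2.75 cm, Ī = 103.984 cm⁴.
Semicircular cap: semicircle r = 3.75, A = 22.0893 cm², y = 7.09155 cm, Ī = 21.7049 cm⁴.
Centroid: ȳ = ΣA·y / ΣA = 4.2641 cm.
Transfer each piece to the horizontal axis through the centroid using Ī + A·d² with d = y − 4.2641:
  rectangular body: d = -1.5141 cm → contributes +198.55 cm⁴
  semicircular cap: d = 2.82745 cm → contributes +198.298 cm⁴
Total I = 396.847 cm⁴.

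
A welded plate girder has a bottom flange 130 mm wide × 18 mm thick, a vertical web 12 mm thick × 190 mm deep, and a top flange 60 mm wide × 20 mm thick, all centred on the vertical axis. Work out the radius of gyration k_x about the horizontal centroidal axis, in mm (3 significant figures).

Split into non-overlapping primitives; take the origin at the lower-left of the bounding box.
Bottom plate: 130 × 18, A = 2 340 mm², y = 9 mm, Ī = 63 180 mm⁴.
Web plate: 12 × 190, A = 2 280 mm², y = 113 mm, Ī = 6 859 000 mm⁴.
Top plate: 60 × 20, A = 1 200 mm², y = 218 mm, Ī = 40 000 mm⁴.
Centroid: ȳ = ΣA·y / ΣA = 92.835 mm.
Transfer each piece to the horizontal centroidal axis using Ī + A·d² with d = y − 92.835:
  bottom plate: d = -83.835 mm → contributes +16 509 439 mm⁴
  web plate: d = 20.165 mm → contributes +7 786 105 mm⁴
  top plate: d = 125.16 mm → contributes +18 839 517 mm⁴
Total I = 43 135 062 mm⁴.
Radius of gyration: k = √(I/A) = √(43 135 062 / 5 820) = 86.09 mm.

k_x ≈ 86.1 mm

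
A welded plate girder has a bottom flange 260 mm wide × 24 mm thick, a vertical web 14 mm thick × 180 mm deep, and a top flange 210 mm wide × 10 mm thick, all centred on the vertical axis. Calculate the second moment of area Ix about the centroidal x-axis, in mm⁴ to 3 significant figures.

Treat the section as a set of non-overlapping primitives; coordinates are from the bounding-box lower-left.
Bottom plate: 260 × 24, A = 6 240 mm², y = 12 mm, Ī = 299 520 mm⁴.
Web plate: 14 × 180, A = 2 520 mm², y = 114 mm, Ī = 6 804 000 mm⁴.
Top plate: 210 × 10, A = 2 100 mm², y = 209 mm, Ī = 17 500 mm⁴.
Centroid: ȳ = ΣA·y / ΣA = 73.762 mm.
Transfer each piece to the centroidal x-axis using Ī + A·d² with d = y − 73.762:
  bottom plate: d = -61.762 mm → contributes +24 102 611 mm⁴
  web plate: d = 40.238 mm → contributes +10 884 036 mm⁴
  top plate: d = 135.24 mm → contributes +38 424 820 mm⁴
Total I = 73 411 467 mm⁴.

Ix ≈ 7.34 × 10⁷ mm⁴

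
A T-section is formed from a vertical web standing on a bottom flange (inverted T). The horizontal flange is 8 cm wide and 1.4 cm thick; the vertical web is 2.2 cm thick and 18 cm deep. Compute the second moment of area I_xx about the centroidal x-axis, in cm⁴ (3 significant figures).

I_xx ≈ 1890 cm⁴

Treat the section as a set of non-overlapping primitives; coordinates are from the bounding-box lower-left.
Flange: 8 × 1.4, A = 11.2 cm², y = 0.7 cm, Ī = 1.8293 cm⁴.
Web: 2.2 × 18, A = 39.6 cm², y = 10.4 cm, Ī = 1069.2 cm⁴.
Centroid: ȳ = ΣA·y / ΣA = 8.2614 cm.
Transfer each piece to the centroidal x-axis using Ī + A·d² with d = y − 8.2614:
  flange: d = -7.5614 cm → contributes +642.19 cm⁴
  web: d = 2.1386 cm → contributes +1250.3 cm⁴
Total I = 1892.5 cm⁴.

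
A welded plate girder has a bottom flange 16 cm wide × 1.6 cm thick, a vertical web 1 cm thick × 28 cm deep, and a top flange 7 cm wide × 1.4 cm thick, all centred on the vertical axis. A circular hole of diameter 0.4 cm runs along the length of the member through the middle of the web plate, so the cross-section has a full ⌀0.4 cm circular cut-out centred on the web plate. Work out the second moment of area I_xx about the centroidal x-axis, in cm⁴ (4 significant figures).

Break the section into simple shapes (no overlaps), measuring from the bottom-left corner of the bounding box.
Bottom plate: 16 × 1.6, A = 25.6 cm², y = 0.8 cm, Ī = 5.46133 cm⁴.
Web plate: 1 × 28, A = 28 cm², y = 15.6 cm, Ī = 1829.33 cm⁴.
Top plate: 7 × 1.4, A = 9.8 cm², y = 30.3 cm, Ī = 1.60067 cm⁴.
Hole (subtracted): ⌀0.4, A = 0.125664 cm², y = 15.6 cm, Ī = 0.00125664 cm⁴.
Centroid: ȳ = ΣA·y / ΣA = 11.8889 cm.
Transfer each piece to the centroidal x-axis using Ī + A·d² with d = y − 11.8889:
  bottom plate: d = -11.0889 cm → contributes +3153.31 cm⁴
  web plate: d = 3.71114 cm → contributes +2214.97 cm⁴
  top plate: d = 18.4111 cm → contributes +3323.51 cm⁴
  hole: d = 3.71114 cm → contributes −1.73197 cm⁴
Total I = 8690.05 cm⁴.

I_xx ≈ 8690 cm⁴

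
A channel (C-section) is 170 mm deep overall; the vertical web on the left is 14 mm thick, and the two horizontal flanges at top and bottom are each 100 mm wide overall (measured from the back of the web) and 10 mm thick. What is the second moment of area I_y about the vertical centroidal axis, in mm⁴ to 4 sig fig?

I_y ≈ 3.595 × 10⁶ mm⁴

Decompose the section into non-overlapping parts with the origin at the bottom-left of its bounding rectangle.
Web: 14 × 170, A = 2 380 mm², x = 7 mm, Ī = 38873.3 mm⁴.
Top flange (beyond web): 86 × 10, A = 860 mm², x = 57 mm, Ī = 530 047 mm⁴.
Bottom flange (beyond web): 86 × 10, A = 860 mm², x = 57 mm, Ī = 530 047 mm⁴.
Centroid: x̄ = ΣA·x / ΣA = 27.9756 mm.
Transfer each piece to the vertical centroidal axis using Ī + A·d² with d = x − 27.9756:
  web: d = -20.9756 mm → contributes +1 086 017 mm⁴
  top flange (beyond web): d = 29.0244 mm → contributes +1 254 524 mm⁴
  bottom flange (beyond web): d = 29.0244 mm → contributes +1 254 524 mm⁴
Total I = 3 595 064 mm⁴.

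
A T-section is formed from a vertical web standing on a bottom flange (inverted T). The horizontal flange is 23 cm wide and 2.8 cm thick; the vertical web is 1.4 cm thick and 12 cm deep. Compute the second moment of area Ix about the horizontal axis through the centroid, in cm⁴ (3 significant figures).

Ix ≈ 973 cm⁴

Decompose the section into non-overlapping parts with the origin at the bottom-left of its bounding rectangle.
Flange: 23 × 2.8, A = 64.4 cm², y = 1.4 cm, Ī = 42.075 cm⁴.
Web: 1.4 × 12, A = 16.8 cm², y = 8.8 cm, Ī = 201.6 cm⁴.
Centroid: ȳ = ΣA·y / ΣA = 2.931 cm.
Transfer each piece to the horizontal axis through the centroid using Ī + A·d² with d = y − 2.931:
  flange: d = -1.531 cm → contributes +193.03 cm⁴
  web: d = 5.869 cm → contributes +780.27 cm⁴
Total I = 973.3 cm⁴.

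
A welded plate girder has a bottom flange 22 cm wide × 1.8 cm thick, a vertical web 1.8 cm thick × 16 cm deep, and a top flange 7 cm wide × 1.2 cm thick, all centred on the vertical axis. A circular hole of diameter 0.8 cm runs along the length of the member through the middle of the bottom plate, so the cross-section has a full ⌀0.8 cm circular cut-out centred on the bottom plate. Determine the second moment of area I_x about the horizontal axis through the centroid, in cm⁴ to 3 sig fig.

Decompose the section into non-overlapping parts with the origin at the bottom-left of its bounding rectangle.
Bottom plate: 22 × 1.8, A = 39.6 cm², y = 0.9 cm, Ī = 10.692 cm⁴.
Web plate: 1.8 × 16, A = 28.8 cm², y = 9.8 cm, Ī = 614.4 cm⁴.
Top plate: 7 × 1.2, A = 8.4 cm², y = 18.4 cm, Ī = 1.008 cm⁴.
Hole (subtracted): ⌀0.8, A = 0.50265 cm², y = 0.9 cm, Ī = 0.020106 cm⁴.
Centroid: ȳ = ΣA·y / ΣA = 6.1862 cm.
Transfer each piece to the horizontal axis through the centroid using Ī + A·d² with d = y − 6.1862:
  bottom plate: d = -5.2862 cm → contributes +1117.3 cm⁴
  web plate: d = 3.6138 cm → contributes +990.52 cm⁴
  top plate: d = 12.214 cm → contributes +1254.1 cm⁴
  hole: d = -5.2862 cm → contributes −14.066 cm⁴
Total I = 3347.8 cm⁴.

I_x ≈ 3350 cm⁴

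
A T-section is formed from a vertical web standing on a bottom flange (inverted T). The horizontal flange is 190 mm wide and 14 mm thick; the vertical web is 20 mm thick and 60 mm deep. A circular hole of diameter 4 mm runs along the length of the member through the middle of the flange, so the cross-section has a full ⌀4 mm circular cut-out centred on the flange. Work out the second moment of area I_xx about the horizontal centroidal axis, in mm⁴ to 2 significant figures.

I_xx ≈ 1.5 × 10⁶ mm⁴

Decompose the section into non-overlapping parts with the origin at the bottom-left of its bounding rectangle.
Flange: 190 × 14, A = 2 660 mm², y = 7 mm, Ī = 43 447 mm⁴.
Web: 20 × 60, A = 1 200 mm², y = 44 mm, Ī = 360 000 mm⁴.
Hole (subtracted): ⌀4, A = 12.57 mm², y = 7 mm, Ī = 12.57 mm⁴.
Centroid: ȳ = ΣA·y / ΣA = 18.54 mm.
Transfer each piece to the horizontal centroidal axis using Ī + A·d² with d = y − 18.54:
  flange: d = -11.54 mm → contributes +397 693 mm⁴
  web: d = 25.46 mm → contributes +1 137 844 mm⁴
  hole: d = -11.54 mm → contributes −1 686 mm⁴
Total I = 1 533 851 mm⁴.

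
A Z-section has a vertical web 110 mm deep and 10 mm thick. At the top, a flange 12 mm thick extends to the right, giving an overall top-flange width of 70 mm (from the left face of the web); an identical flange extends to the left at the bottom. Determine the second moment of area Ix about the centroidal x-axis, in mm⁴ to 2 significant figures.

Ix ≈ 4.6 × 10⁶ mm⁴

Decompose the section into non-overlapping parts with the origin at the bottom-left of its bounding rectangle.
Web: 10 × 110, A = 1 100 mm², y = 55 mm, Ī = 1 109 167 mm⁴.
Top flange (beyond web): 60 × 12, A = 720 mm², y = 104 mm, Ī = 8 640 mm⁴.
Bottom flange (beyond web): 60 × 12, A = 720 mm², y = 6 mm, Ī = 8 640 mm⁴.
Centroid: ȳ = ΣA·y / ΣA = 55 mm.
Transfer each piece to the centroidal x-axis using Ī + A·d² with d = y − 55:
  web: d = 0 mm → contributes +1 109 167 mm⁴
  top flange (beyond web): d = 49 mm → contributes +1 737 360 mm⁴
  bottom flange (beyond web): d = -49 mm → contributes +1 737 360 mm⁴
Total I = 4 583 887 mm⁴.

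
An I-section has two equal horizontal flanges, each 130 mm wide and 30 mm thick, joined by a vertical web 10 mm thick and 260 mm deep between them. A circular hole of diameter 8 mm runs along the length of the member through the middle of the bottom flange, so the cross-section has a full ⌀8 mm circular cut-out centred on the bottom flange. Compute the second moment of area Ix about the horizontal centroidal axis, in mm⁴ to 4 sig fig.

Ix ≈ 1.782 × 10⁸ mm⁴

Break the section into simple shapes (no overlaps), measuring from the bottom-left corner of the bounding box.
Bottom flange: 130 × 30, A = 3 900 mm², y = 15 mm, Ī = 292 500 mm⁴.
Web: 10 × 260, A = 2 600 mm², y = 160 mm, Ī = 14 646 667 mm⁴.
Top flange: 130 × 30, A = 3 900 mm², y = 305 mm, Ī = 292 500 mm⁴.
Hole (subtracted): ⌀8, A = 50.2655 mm², y = 15 mm, Ī = 201.062 mm⁴.
Centroid: ȳ = ΣA·y / ΣA = 160.704 mm.
Transfer each piece to the horizontal centroidal axis using Ī + A·d² with d = y − 160.704:
  bottom flange: d = -145.704 mm → contributes +83 088 407 mm⁴
  web: d = -0.70422 mm → contributes +14 647 956 mm⁴
  top flange: d = 144.296 mm → contributes +81 495 461 mm⁴
  hole: d = -145.704 mm → contributes −1 067 323 mm⁴
Total I = 178 164 501 mm⁴.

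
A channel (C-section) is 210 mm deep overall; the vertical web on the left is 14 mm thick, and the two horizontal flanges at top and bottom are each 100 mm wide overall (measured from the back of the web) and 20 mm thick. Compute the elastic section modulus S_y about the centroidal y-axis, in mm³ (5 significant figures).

Split into non-overlapping primitives; take the origin at the lower-left of the bounding box.
Web: 14 × 210, A = 2 940 mm², x = 7 mm, Ī = 48 020 mm⁴.
Top flange (beyond web): 86 × 20, A = 1 720 mm², x = 57 mm, Ī = 1 060 093 mm⁴.
Bottom flange (beyond web): 86 × 20, A = 1 720 mm², x = 57 mm, Ī = 1 060 093 mm⁴.
Centroid: x̄ = ΣA·x / ΣA = 33.95925 mm.
Transfer each piece to the centroidal y-axis using Ī + A·d² with d = x − 33.95925:
  web: d = -26.95925 mm → contributes +2 184 815 mm⁴
  top flange (beyond web): d = 23.04075 mm → contributes +1 973 201 mm⁴
  bottom flange (beyond web): d = 23.04075 mm → contributes +1 973 201 mm⁴
Total I = 6 131 216 mm⁴.
Extreme fibre distance c = 66.04075 mm; S = I/c = 92839.89 mm³.

S_y ≈ 9.2840 × 10⁴ mm³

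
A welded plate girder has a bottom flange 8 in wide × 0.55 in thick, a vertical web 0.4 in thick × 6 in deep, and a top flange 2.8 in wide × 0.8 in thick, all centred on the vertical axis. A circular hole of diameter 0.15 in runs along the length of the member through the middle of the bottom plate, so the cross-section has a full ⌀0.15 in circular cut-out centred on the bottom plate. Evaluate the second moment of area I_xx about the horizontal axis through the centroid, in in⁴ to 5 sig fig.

I_xx ≈ 75.299 in⁴

Decompose the section into non-overlapping parts with the origin at the bottom-left of its bounding rectangle.
Bottom plate: 8 × 0.55, A = 4.4 in², y = 0.275 in, Ī = 0.1109167 in⁴.
Web plate: 0.4 × 6, A = 2.4 in², y = 3.55 in, Ī = 7.2 in⁴.
Top plate: 2.8 × 0.8, A = 2.24 in², y = 6.95 in, Ī = 0.1194667 in⁴.
Hole (subtracted): ⌀0.15, A = 0.01767146 in², y = 0.275 in, Ī = 0.00002485049 in⁴.
Centroid: ȳ = ΣA·y / ΣA = 2.803394 in.
Transfer each piece to the horizontal axis through the centroid using Ī + A·d² with d = y − 2.803394:
  bottom plate: d = -2.528394 in → contributes +28.23913 in⁴
  web plate: d = 0.7466061 in → contributes +8.53781 in⁴
  top plate: d = 4.146606 in → contributes +38.63479 in⁴
  hole: d = -2.528394 in → contributes −0.1129945 in⁴
Total I = 75.29874 in⁴.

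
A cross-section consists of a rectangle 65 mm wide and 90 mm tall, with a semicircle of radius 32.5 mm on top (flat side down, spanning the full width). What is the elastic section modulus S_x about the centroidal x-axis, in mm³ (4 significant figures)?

S_x ≈ 1.324 × 10⁵ mm³

Split into non-overlapping primitives; take the origin at the lower-left of the bounding box.
Rectangular body: 65 × 90, A = 5 850 mm², y = 45 mm, Ī = 3 948 750 mm⁴.
Semicircular cap: semicircle r = 32.5, A = 1659.15 mm², y = 103.793 mm, Ī = 122 452 mm⁴.
Centroid: ȳ = ΣA·y / ΣA = 57.9905 mm.
Transfer each piece to the centroidal x-axis using Ī + A·d² with d = y − 57.9905:
  rectangular body: d = -12.9905 mm → contributes +4 935 949 mm⁴
  semicircular cap: d = 45.803 mm → contributes +3 603 211 mm⁴
Total I = 8 539 160 mm⁴.
Extreme fibre distance c = 64.5095 mm; S = I/c = 132 370 mm³.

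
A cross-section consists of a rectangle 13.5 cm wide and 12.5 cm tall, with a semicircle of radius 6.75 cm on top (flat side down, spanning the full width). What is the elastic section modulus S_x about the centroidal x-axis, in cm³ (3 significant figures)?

S_x ≈ 642 cm³

Treat the section as a set of non-overlapping primitives; coordinates are from the bounding-box lower-left.
Rectangular body: 13.5 × 12.5, A = 168.75 cm², y = 6.25 cm, Ī = 2197.3 cm⁴.
Semicircular cap: semicircle r = 6.75, A = 71.569 cm², y = 15.365 cm, Ī = 227.85 cm⁴.
Centroid: ȳ = ΣA·y / ΣA = 8.9645 cm.
Transfer each piece to the centroidal x-axis using Ī + A·d² with d = y − 8.9645:
  rectangular body: d = -2.7145 cm → contributes +3440.7 cm⁴
  semicircular cap: d = 6.4003 cm → contributes +3159.6 cm⁴
Total I = 6600.3 cm⁴.
Extreme fibre distance c = 10.286 cm; S = I/c = 641.71 cm³.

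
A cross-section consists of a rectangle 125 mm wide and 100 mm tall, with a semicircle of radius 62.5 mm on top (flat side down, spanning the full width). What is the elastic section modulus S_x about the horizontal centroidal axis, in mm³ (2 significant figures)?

Split into non-overlapping primitives; take the origin at the lower-left of the bounding box.
Rectangular body: 125 × 100, A = 12 500 mm², y = 50 mm, Ī = 10 416 667 mm⁴.
Semicircular cap: semicircle r = 62.5, A = 6 136 mm², y = 126.5 mm, Ī = 1 674 758 mm⁴.
Centroid: ȳ = ΣA·y / ΣA = 75.2 mm.
Transfer each piece to the horizontal centroidal axis using Ī + A·d² with d = y − 75.2:
  rectangular body: d = -25.2 mm → contributes +18 352 345 mm⁴
  semicircular cap: d = 51.33 mm → contributes +17 841 189 mm⁴
Total I = 36 193 534 mm⁴.
Extreme fibre distance c = 87.3 mm; S = I/c = 414 571 mm³.

S_x ≈ 4.1 × 10⁵ mm³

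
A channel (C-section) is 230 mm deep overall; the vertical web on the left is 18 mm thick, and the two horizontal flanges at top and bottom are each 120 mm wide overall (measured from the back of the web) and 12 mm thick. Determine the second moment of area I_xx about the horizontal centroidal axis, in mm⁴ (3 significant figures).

Break the section into simple shapes (no overlaps), measuring from the bottom-left corner of the bounding box.
Web: 18 × 230, A = 4 140 mm², y = 115 mm, Ī = 18 250 500 mm⁴.
Top flange (beyond web): 102 × 12, A = 1 224 mm², y = 224 mm, Ī = 14 688 mm⁴.
Bottom flange (beyond web): 102 × 12, A = 1 224 mm², y = 6 mm, Ī = 14 688 mm⁴.
By symmetry the centroid is at mid-height, ȳ = 115 mm.
Transfer each piece to the horizontal centroidal axis using Ī + A·d² with d = y − 115:
  web: d = 0 mm → contributes +18 250 500 mm⁴
  top flange (beyond web): d = 109 mm → contributes +14 557 032 mm⁴
  bottom flange (beyond web): d = -109 mm → contributes +14 557 032 mm⁴
Total I = 47 364 564 mm⁴.

I_xx ≈ 4.74 × 10⁷ mm⁴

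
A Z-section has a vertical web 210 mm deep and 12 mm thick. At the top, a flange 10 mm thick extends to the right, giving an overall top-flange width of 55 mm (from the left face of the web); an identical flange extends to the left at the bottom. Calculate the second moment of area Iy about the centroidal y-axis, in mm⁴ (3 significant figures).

Decompose the section into non-overlapping parts with the origin at the bottom-left of its bounding rectangle.
Web: 12 × 210, A = 2 520 mm², x = 49 mm, Ī = 30 240 mm⁴.
Top flange (beyond web): 43 × 10, A = 430 mm², x = 76.5 mm, Ī = 66 256 mm⁴.
Bottom flange (beyond web): 43 × 10, A = 430 mm², x = 21.5 mm, Ī = 66 256 mm⁴.
Centroid: x̄ = ΣA·x / ΣA = 49 mm.
Transfer each piece to the centroidal y-axis using Ī + A·d² with d = x − 49:
  web: d = 0 mm → contributes +30 240 mm⁴
  top flange (beyond web): d = 27.5 mm → contributes +391 443 mm⁴
  bottom flange (beyond web): d = -27.5 mm → contributes +391 443 mm⁴
Total I = 813 127 mm⁴.

Iy ≈ 8.13 × 10⁵ mm⁴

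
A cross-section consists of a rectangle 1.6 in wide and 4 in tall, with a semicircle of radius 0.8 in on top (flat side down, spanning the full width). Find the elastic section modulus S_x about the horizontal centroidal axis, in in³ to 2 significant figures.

S_x ≈ 5.4 in³

Split into non-overlapping primitives; take the origin at the lower-left of the bounding box.
Rectangular body: 1.6 × 4, A = 6.4 in², y = 2 in, Ī = 8.533 in⁴.
Semicircular cap: semicircle r = 0.8, A = 1.005 in², y = 4.34 in, Ī = 0.04496 in⁴.
Centroid: ȳ = ΣA·y / ΣA = 2.318 in.
Transfer each piece to the horizontal centroidal axis using Ī + A·d² with d = y − 2.318:
  rectangular body: d = -0.3176 in → contributes +9.179 in⁴
  semicircular cap: d = 2.022 in → contributes +4.155 in⁴
Total I = 13.33 in⁴.
Extreme fibre distance c = 2.482 in; S = I/c = 5.371 in³.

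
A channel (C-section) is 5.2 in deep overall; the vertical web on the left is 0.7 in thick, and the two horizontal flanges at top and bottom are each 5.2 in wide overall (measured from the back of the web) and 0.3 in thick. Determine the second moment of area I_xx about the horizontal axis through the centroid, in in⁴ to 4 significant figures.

I_xx ≈ 24.43 in⁴

Decompose the section into non-overlapping parts with the origin at the bottom-left of its bounding rectangle.
Web: 0.7 × 5.2, A = 3.64 in², y = 2.6 in, Ī = 8.20213 in⁴.
Top flange (beyond web): 4.5 × 0.3, A = 1.35 in², y = 5.05 in, Ī = 0.010125 in⁴.
Bottom flange (beyond web): 4.5 × 0.3, A = 1.35 in², y = 0.15 in, Ī = 0.010125 in⁴.
By symmetry the centroid is at mid-height, ȳ = 2.6 in.
Transfer each piece to the horizontal axis through the centroid using Ī + A·d² with d = y − 2.6:
  web: d = 0 in → contributes +8.20213 in⁴
  top flange (beyond web): d = 2.45 in → contributes +8.1135 in⁴
  bottom flange (beyond web): d = -2.45 in → contributes +8.1135 in⁴
Total I = 24.4291 in⁴.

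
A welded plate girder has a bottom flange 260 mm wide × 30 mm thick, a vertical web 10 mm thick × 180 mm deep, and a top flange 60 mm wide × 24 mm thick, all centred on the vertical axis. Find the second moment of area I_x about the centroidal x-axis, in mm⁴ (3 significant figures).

Treat the section as a set of non-overlapping primitives; coordinates are from the bounding-box lower-left.
Bottom plate: 260 × 30, A = 7 800 mm², y = 15 mm, Ī = 585 000 mm⁴.
Web plate: 10 × 180, A = 1 800 mm², y = 120 mm, Ī = 4 860 000 mm⁴.
Top plate: 60 × 24, A = 1 440 mm², y = 222 mm, Ī = 69 120 mm⁴.
Centroid: ȳ = ΣA·y / ΣA = 59.12 mm.
Transfer each piece to the centroidal x-axis using Ī + A·d² with d = y − 59.12:
  bottom plate: d = -44.12 mm → contributes +15 767 981 mm⁴
  web plate: d = 60.88 mm → contributes +11 531 569 mm⁴
  top plate: d = 162.88 mm → contributes +38 272 372 mm⁴
Total I = 65 571 922 mm⁴.

I_x ≈ 6.56 × 10⁷ mm⁴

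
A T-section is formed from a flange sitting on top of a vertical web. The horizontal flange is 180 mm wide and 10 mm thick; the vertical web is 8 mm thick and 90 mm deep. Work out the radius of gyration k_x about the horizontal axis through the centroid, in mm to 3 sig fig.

k_x ≈ 26.6 mm

Split into non-overlapping primitives; take the origin at the lower-left of the bounding box.
Flange: 180 × 10, A = 1 800 mm², y = 95 mm, Ī = 15 000 mm⁴.
Web: 8 × 90, A = 720 mm², y = 45 mm, Ī = 486 000 mm⁴.
Centroid: ȳ = ΣA·y / ΣA = 80.714 mm.
Transfer each piece to the horizontal axis through the centroid using Ī + A·d² with d = y − 80.714:
  flange: d = 14.286 mm → contributes +382 347 mm⁴
  web: d = -35.714 mm → contributes +1 404 367 mm⁴
Total I = 1 786 714 mm⁴.
Radius of gyration: k = √(I/A) = √(1 786 714 / 2 520) = 26.627 mm.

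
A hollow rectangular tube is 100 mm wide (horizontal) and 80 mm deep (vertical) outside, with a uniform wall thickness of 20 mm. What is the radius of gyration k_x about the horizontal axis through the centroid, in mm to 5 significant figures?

k_x ≈ 26.547 mm

Split into non-overlapping primitives; take the origin at the lower-left of the bounding box.
Outer rectangle: 100 × 80, A = 8 000 mm², y = 40 mm, Ī = 4 266 667 mm⁴.
Inner void (subtracted): 60 × 40, A = 2 400 mm², y = 40 mm, Ī = 320 000 mm⁴.
By symmetry the centroid is at mid-height, ȳ = 40 mm.
All pieces are centred on the horizontal axis through the centroid, so I = ΣĪ (holes subtracted) = 3 946 667 mm⁴.
Radius of gyration: k = √(I/A) = √(3 946 667 / 5 600) = 26.54735 mm.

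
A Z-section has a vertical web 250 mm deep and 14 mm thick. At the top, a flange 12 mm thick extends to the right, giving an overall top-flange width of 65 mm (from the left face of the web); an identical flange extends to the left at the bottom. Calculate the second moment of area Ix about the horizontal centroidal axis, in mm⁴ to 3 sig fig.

Ix ≈ 3.56 × 10⁷ mm⁴

Decompose the section into non-overlapping parts with the origin at the bottom-left of its bounding rectangle.
Web: 14 × 250, A = 3 500 mm², y = 125 mm, Ī = 18 229 167 mm⁴.
Top flange (beyond web): 51 × 12, A = 612 mm², y = 244 mm, Ī = 7 344 mm⁴.
Bottom flange (beyond web): 51 × 12, A = 612 mm², y = 6 mm, Ī = 7 344 mm⁴.
Centroid: ȳ = ΣA·y / ΣA = 125 mm.
Transfer each piece to the horizontal centroidal axis using Ī + A·d² with d = y − 125:
  web: d = 0 mm → contributes +18 229 167 mm⁴
  top flange (beyond web): d = 119 mm → contributes +8 673 876 mm⁴
  bottom flange (beyond web): d = -119 mm → contributes +8 673 876 mm⁴
Total I = 35 576 919 mm⁴.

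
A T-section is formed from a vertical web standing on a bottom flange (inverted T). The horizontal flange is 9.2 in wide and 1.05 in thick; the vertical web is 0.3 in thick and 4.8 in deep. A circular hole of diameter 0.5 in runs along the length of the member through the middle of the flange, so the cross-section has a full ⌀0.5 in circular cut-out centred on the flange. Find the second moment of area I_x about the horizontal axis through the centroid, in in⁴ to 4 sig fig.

I_x ≈ 14.34 in⁴

Treat the section as a set of non-overlapping primitives; coordinates are from the bounding-box lower-left.
Flange: 9.2 × 1.05, A = 9.66 in², y = 0.525 in, Ī = 0.887513 in⁴.
Web: 0.3 × 4.8, A = 1.44 in², y = 3.45 in, Ī = 2.7648 in⁴.
Hole (subtracted): ⌀0.5, A = 0.19635 in², y = 0.525 in, Ī = 0.00306796 in⁴.
Centroid: ȳ = ΣA·y / ΣA = 0.911293 in.
Transfer each piece to the horizontal axis through the centroid using Ī + A·d² with d = y − 0.911293:
  flange: d = -0.386293 in → contributes +2.329 in⁴
  web: d = 2.53871 in → contributes +12.0457 in⁴
  hole: d = -0.386293 in → contributes −0.0323676 in⁴
Total I = 14.3423 in⁴.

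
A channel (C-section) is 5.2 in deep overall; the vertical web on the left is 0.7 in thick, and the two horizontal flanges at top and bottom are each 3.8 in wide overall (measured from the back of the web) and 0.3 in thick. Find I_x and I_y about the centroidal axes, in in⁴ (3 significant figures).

I_x ≈ 19.4 in⁴, I_y ≈ 6.08 in⁴

Break the section into simple shapes (no overlaps), measuring from the bottom-left corner of the bounding box.
Web: 0.7 × 5.2, A = 3.64 in², y = 2.6 in, Ī = 8.2021 in⁴.
Top flange (beyond web): 3.1 × 0.3, A = 0.93 in², y = 5.05 in, Ī = 0.006975 in⁴.
Bottom flange (beyond web): 3.1 × 0.3, A = 0.93 in², y = 0.15 in, Ī = 0.006975 in⁴.
By symmetry the centroid is at mid-height, ȳ = 2.6 in.
Transfer each piece to the centroidal x-axis using Ī + A·d² with d = y − 2.6:
  web: d = 0 in → contributes +8.2021 in⁴
  top flange (beyond web): d = 2.45 in → contributes +5.5893 in⁴
  bottom flange (beyond web): d = -2.45 in → contributes +5.5893 in⁴
Total I = 19.381 in⁴.
For the y-axis: x̄ = 0.99255 in.
Repeating about the centroidal y-axis gives I_y = 6.082 in⁴.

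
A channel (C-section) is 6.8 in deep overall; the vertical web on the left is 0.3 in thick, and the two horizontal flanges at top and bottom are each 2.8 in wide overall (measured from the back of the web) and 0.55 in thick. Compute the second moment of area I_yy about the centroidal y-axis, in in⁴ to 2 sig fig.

Split into non-overlapping primitives; take the origin at the lower-left of the bounding box.
Web: 0.3 × 6.8, A = 2.04 in², x = 0.15 in, Ī = 0.0153 in⁴.
Top flange (beyond web): 2.5 × 0.55, A = 1.375 in², x = 1.55 in, Ī = 0.7161 in⁴.
Bottom flange (beyond web): 2.5 × 0.55, A = 1.375 in², x = 1.55 in, Ī = 0.7161 in⁴.
Centroid: x̄ = ΣA·x / ΣA = 0.9538 in.
Transfer each piece to the centroidal y-axis using Ī + A·d² with d = x − 0.9538:
  web: d = -0.8038 in → contributes +1.333 in⁴
  top flange (beyond web): d = 0.5962 in → contributes +1.205 in⁴
  bottom flange (beyond web): d = 0.5962 in → contributes +1.205 in⁴
Total I = 3.743 in⁴.

I_yy ≈ 3.7 in⁴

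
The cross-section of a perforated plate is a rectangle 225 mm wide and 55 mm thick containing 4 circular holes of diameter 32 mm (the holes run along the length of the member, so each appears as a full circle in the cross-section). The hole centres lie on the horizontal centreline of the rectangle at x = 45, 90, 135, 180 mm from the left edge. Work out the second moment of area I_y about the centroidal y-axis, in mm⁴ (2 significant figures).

I_y ≈ 4.4 × 10⁷ mm⁴

Split into non-overlapping primitives; take the origin at the lower-left of the bounding box.
Plate: 225 × 55, A = 12 375 mm², x = 112.5 mm, Ī = 52 207 031 mm⁴.
Hole 1 (subtracted): ⌀32, A = 804.2 mm², x = 45 mm, Ī = 51 472 mm⁴.
Hole 2 (subtracted): ⌀32, A = 804.2 mm², x = 90 mm, Ī = 51 472 mm⁴.
Hole 3 (subtracted): ⌀32, A = 804.2 mm², x = 135 mm, Ī = 51 472 mm⁴.
Hole 4 (subtracted): ⌀32, A = 804.2 mm², x = 180 mm, Ī = 51 472 mm⁴.
By symmetry the centroid is at mid-width, x̄ = 112.5 mm.
Transfer each piece to the centroidal y-axis using Ī + A·d² with d = x − 112.5:
  plate: d = 0 mm → contributes +52 207 031 mm⁴
  hole 1: d = -67.5 mm → contributes −3 715 826 mm⁴
  hole 2: d = -22.5 mm → contributes −458 622 mm⁴
  hole 3: d = 22.5 mm → contributes −458 622 mm⁴
  hole 4: d = 67.5 mm → contributes −3 715 826 mm⁴
Total I = 43 858 136 mm⁴.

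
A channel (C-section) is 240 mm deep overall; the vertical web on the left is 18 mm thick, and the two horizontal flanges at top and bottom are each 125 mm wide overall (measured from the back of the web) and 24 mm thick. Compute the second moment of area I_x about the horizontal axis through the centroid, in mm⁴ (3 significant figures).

I_x ≈ 8.09 × 10⁷ mm⁴

Break the section into simple shapes (no overlaps), measuring from the bottom-left corner of the bounding box.
Web: 18 × 240, A = 4 320 mm², y = 120 mm, Ī = 20 736 000 mm⁴.
Top flange (beyond web): 107 × 24, A = 2 568 mm², y = 228 mm, Ī = 123 264 mm⁴.
Bottom flange (beyond web): 107 × 24, A = 2 568 mm², y = 12 mm, Ī = 123 264 mm⁴.
By symmetry the centroid is at mid-height, ȳ = 120 mm.
Transfer each piece to the horizontal axis through the centroid using Ī + A·d² with d = y − 120:
  web: d = 0 mm → contributes +20 736 000 mm⁴
  top flange (beyond web): d = 108 mm → contributes +30 076 416 mm⁴
  bottom flange (beyond web): d = -108 mm → contributes +30 076 416 mm⁴
Total I = 80 888 832 mm⁴.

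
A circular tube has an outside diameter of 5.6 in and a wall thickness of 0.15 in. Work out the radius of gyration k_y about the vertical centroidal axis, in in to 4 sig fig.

k_y ≈ 1.928 in

Decompose the section into non-overlapping parts with the origin at the bottom-left of its bounding rectangle.
Outer circle: ⌀5.6, A = 24.6301 in², x = 2.8 in, Ī = 48.275 in⁴.
Bore (subtracted): ⌀5.3, A = 22.0618 in², x = 2.8 in, Ī = 38.7323 in⁴.
By symmetry the centroid is at mid-width, x̄ = 2.8 in.
All pieces are centred on the vertical centroidal axis, so I = ΣĪ (holes subtracted) = 9.54266 in⁴.
Radius of gyration: k = √(I/A) = √(9.54266 / 2.56825) = 1.9276 in.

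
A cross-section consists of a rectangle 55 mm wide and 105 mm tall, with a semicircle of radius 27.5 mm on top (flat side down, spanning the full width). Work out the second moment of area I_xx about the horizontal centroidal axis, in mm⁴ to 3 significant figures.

Decompose the section into non-overlapping parts with the origin at the bottom-left of its bounding rectangle.
Rectangular body: 55 × 105, A = 5 775 mm², y = 52.5 mm, Ī = 5 305 781 mm⁴.
Semicircular cap: semicircle r = 27.5, A = 1187.9 mm², y = 116.67 mm, Ī = 62 772 mm⁴.
Centroid: ȳ = ΣA·y / ΣA = 63.448 mm.
Transfer each piece to the horizontal centroidal axis using Ī + A·d² with d = y − 63.448:
  rectangular body: d = -10.948 mm → contributes +5 997 967 mm⁴
  semicircular cap: d = 53.223 mm → contributes +3 427 807 mm⁴
Total I = 9 425 774 mm⁴.

I_xx ≈ 9.43 × 10⁶ mm⁴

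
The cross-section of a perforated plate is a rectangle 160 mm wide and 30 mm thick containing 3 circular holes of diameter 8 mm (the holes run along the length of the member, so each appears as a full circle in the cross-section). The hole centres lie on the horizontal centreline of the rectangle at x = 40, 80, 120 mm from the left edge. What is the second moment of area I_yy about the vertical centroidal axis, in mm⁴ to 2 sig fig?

I_yy ≈ 1.0 × 10⁷ mm⁴

Break the section into simple shapes (no overlaps), measuring from the bottom-left corner of the bounding box.
Plate: 160 × 30, A = 4 800 mm², x = 80 mm, Ī = 10 240 000 mm⁴.
Hole 1 (subtracted): ⌀8, A = 50.27 mm², x = 40 mm, Ī = 201.1 mm⁴.
Hole 2 (subtracted): ⌀8, A = 50.27 mm², x = 80 mm, Ī = 201.1 mm⁴.
Hole 3 (subtracted): ⌀8, A = 50.27 mm², x = 120 mm, Ī = 201.1 mm⁴.
By symmetry the centroid is at mid-width, x̄ = 80 mm.
Transfer each piece to the vertical centroidal axis using Ī + A·d² with d = x − 80:
  plate: d = 0 mm → contributes +10 240 000 mm⁴
  hole 1: d = -40 mm → contributes −80 626 mm⁴
  hole 2: d = 0 mm → contributes −201.1 mm⁴
  hole 3: d = 40 mm → contributes −80 626 mm⁴
Total I = 10 078 547 mm⁴.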